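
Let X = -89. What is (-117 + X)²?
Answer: 42436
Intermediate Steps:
(-117 + X)² = (-117 - 89)² = (-206)² = 42436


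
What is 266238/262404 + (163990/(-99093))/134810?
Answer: 19758654529181/19474352701674 ≈ 1.0146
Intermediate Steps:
266238/262404 + (163990/(-99093))/134810 = 266238*(1/262404) + (163990*(-1/99093))*(1/134810) = 14791/14578 - 163990/99093*1/134810 = 14791/14578 - 16399/1335872733 = 19758654529181/19474352701674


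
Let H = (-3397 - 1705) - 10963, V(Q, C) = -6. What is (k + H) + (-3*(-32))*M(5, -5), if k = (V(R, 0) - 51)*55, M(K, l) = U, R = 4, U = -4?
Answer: -19584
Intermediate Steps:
M(K, l) = -4
H = -16065 (H = -5102 - 10963 = -16065)
k = -3135 (k = (-6 - 51)*55 = -57*55 = -3135)
(k + H) + (-3*(-32))*M(5, -5) = (-3135 - 16065) - 3*(-32)*(-4) = -19200 + 96*(-4) = -19200 - 384 = -19584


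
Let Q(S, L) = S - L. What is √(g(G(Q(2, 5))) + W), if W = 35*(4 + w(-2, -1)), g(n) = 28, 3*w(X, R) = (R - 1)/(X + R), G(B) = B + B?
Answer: √1582/3 ≈ 13.258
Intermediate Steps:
G(B) = 2*B
w(X, R) = (-1 + R)/(3*(R + X)) (w(X, R) = ((R - 1)/(X + R))/3 = ((-1 + R)/(R + X))/3 = (-1 + R)/(3*(R + X)))
W = 1330/9 (W = 35*(4 + (-1 - 1)/(3*(-1 - 2))) = 35*(4 + (⅓)*(-2)/(-3)) = 35*(4 + (⅓)*(-⅓)*(-2)) = 35*(4 + 2/9) = 35*(38/9) = 1330/9 ≈ 147.78)
√(g(G(Q(2, 5))) + W) = √(28 + 1330/9) = √(1582/9) = √1582/3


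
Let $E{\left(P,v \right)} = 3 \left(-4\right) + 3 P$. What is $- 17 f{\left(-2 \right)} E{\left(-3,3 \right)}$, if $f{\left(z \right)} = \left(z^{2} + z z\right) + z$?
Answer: $2142$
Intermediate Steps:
$f{\left(z \right)} = z + 2 z^{2}$ ($f{\left(z \right)} = \left(z^{2} + z^{2}\right) + z = 2 z^{2} + z = z + 2 z^{2}$)
$E{\left(P,v \right)} = -12 + 3 P$
$- 17 f{\left(-2 \right)} E{\left(-3,3 \right)} = - 17 \left(- 2 \left(1 + 2 \left(-2\right)\right)\right) \left(-12 + 3 \left(-3\right)\right) = - 17 \left(- 2 \left(1 - 4\right)\right) \left(-12 - 9\right) = - 17 \left(\left(-2\right) \left(-3\right)\right) \left(-21\right) = \left(-17\right) 6 \left(-21\right) = \left(-102\right) \left(-21\right) = 2142$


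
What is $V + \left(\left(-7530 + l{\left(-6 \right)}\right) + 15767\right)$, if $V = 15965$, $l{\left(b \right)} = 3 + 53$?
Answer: $24258$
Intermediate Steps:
$l{\left(b \right)} = 56$
$V + \left(\left(-7530 + l{\left(-6 \right)}\right) + 15767\right) = 15965 + \left(\left(-7530 + 56\right) + 15767\right) = 15965 + \left(-7474 + 15767\right) = 15965 + 8293 = 24258$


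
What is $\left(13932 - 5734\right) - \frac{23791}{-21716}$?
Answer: $\frac{178051559}{21716} \approx 8199.1$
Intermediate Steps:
$\left(13932 - 5734\right) - \frac{23791}{-21716} = 8198 - - \frac{23791}{21716} = 8198 + \frac{23791}{21716} = \frac{178051559}{21716}$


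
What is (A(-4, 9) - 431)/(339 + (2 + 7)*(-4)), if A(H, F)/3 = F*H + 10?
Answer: -509/303 ≈ -1.6799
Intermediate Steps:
A(H, F) = 30 + 3*F*H (A(H, F) = 3*(F*H + 10) = 3*(10 + F*H) = 30 + 3*F*H)
(A(-4, 9) - 431)/(339 + (2 + 7)*(-4)) = ((30 + 3*9*(-4)) - 431)/(339 + (2 + 7)*(-4)) = ((30 - 108) - 431)/(339 + 9*(-4)) = (-78 - 431)/(339 - 36) = -509/303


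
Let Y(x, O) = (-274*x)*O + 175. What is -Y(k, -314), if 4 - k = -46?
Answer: -4301975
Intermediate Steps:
k = 50 (k = 4 - 1*(-46) = 4 + 46 = 50)
Y(x, O) = 175 - 274*O*x (Y(x, O) = -274*O*x + 175 = 175 - 274*O*x)
-Y(k, -314) = -(175 - 274*(-314)*50) = -(175 + 4301800) = -1*4301975 = -4301975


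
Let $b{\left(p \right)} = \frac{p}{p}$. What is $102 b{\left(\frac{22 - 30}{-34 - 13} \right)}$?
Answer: $102$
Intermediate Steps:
$b{\left(p \right)} = 1$
$102 b{\left(\frac{22 - 30}{-34 - 13} \right)} = 102 \cdot 1 = 102$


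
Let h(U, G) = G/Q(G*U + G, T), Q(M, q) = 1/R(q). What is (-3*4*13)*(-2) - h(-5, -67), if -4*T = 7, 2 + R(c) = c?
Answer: 243/4 ≈ 60.750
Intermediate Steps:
R(c) = -2 + c
T = -7/4 (T = -¼*7 = -7/4 ≈ -1.7500)
Q(M, q) = 1/(-2 + q)
h(U, G) = -15*G/4 (h(U, G) = G/(1/(-2 - 7/4)) = G/(1/(-15/4)) = G/(-4/15) = G*(-15/4) = -15*G/4)
(-3*4*13)*(-2) - h(-5, -67) = (-3*4*13)*(-2) - (-15)*(-67)/4 = -12*13*(-2) - 1*1005/4 = -156*(-2) - 1005/4 = 312 - 1005/4 = 243/4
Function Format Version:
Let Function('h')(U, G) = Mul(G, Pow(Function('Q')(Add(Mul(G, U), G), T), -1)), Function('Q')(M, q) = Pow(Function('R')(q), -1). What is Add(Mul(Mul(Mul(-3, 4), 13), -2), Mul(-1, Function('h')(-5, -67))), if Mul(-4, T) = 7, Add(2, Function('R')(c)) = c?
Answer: Rational(243, 4) ≈ 60.750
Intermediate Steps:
Function('R')(c) = Add(-2, c)
T = Rational(-7, 4) (T = Mul(Rational(-1, 4), 7) = Rational(-7, 4) ≈ -1.7500)
Function('Q')(M, q) = Pow(Add(-2, q), -1)
Function('h')(U, G) = Mul(Rational(-15, 4), G) (Function('h')(U, G) = Mul(G, Pow(Pow(Add(-2, Rational(-7, 4)), -1), -1)) = Mul(G, Pow(Pow(Rational(-15, 4), -1), -1)) = Mul(G, Pow(Rational(-4, 15), -1)) = Mul(G, Rational(-15, 4)) = Mul(Rational(-15, 4), G))
Add(Mul(Mul(Mul(-3, 4), 13), -2), Mul(-1, Function('h')(-5, -67))) = Add(Mul(Mul(Mul(-3, 4), 13), -2), Mul(-1, Mul(Rational(-15, 4), -67))) = Add(Mul(Mul(-12, 13), -2), Mul(-1, Rational(1005, 4))) = Add(Mul(-156, -2), Rational(-1005, 4)) = Add(312, Rational(-1005, 4)) = Rational(243, 4)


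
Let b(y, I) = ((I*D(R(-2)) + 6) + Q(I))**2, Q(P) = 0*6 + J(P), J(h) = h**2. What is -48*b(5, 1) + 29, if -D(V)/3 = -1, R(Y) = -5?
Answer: -4771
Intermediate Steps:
D(V) = 3 (D(V) = -3*(-1) = 3)
Q(P) = P**2 (Q(P) = 0*6 + P**2 = 0 + P**2 = P**2)
b(y, I) = (6 + I**2 + 3*I)**2 (b(y, I) = ((I*3 + 6) + I**2)**2 = ((3*I + 6) + I**2)**2 = ((6 + 3*I) + I**2)**2 = (6 + I**2 + 3*I)**2)
-48*b(5, 1) + 29 = -48*(6 + 1**2 + 3*1)**2 + 29 = -48*(6 + 1 + 3)**2 + 29 = -48*10**2 + 29 = -48*100 + 29 = -4800 + 29 = -4771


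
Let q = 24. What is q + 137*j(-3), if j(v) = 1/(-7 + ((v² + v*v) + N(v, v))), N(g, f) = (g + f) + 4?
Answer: 353/9 ≈ 39.222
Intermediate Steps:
N(g, f) = 4 + f + g (N(g, f) = (f + g) + 4 = 4 + f + g)
j(v) = 1/(-3 + 2*v + 2*v²) (j(v) = 1/(-7 + ((v² + v*v) + (4 + v + v))) = 1/(-7 + ((v² + v²) + (4 + 2*v))) = 1/(-7 + (2*v² + (4 + 2*v))) = 1/(-7 + (4 + 2*v + 2*v²)) = 1/(-3 + 2*v + 2*v²))
q + 137*j(-3) = 24 + 137/(-3 + 2*(-3) + 2*(-3)²) = 24 + 137/(-3 - 6 + 2*9) = 24 + 137/(-3 - 6 + 18) = 24 + 137/9 = 353/9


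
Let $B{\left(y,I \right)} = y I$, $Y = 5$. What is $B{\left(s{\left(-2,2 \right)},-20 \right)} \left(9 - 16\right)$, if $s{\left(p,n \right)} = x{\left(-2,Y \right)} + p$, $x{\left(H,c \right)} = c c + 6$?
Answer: $4060$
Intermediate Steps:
$x{\left(H,c \right)} = 6 + c^{2}$ ($x{\left(H,c \right)} = c^{2} + 6 = 6 + c^{2}$)
$s{\left(p,n \right)} = 31 + p$ ($s{\left(p,n \right)} = \left(6 + 5^{2}\right) + p = \left(6 + 25\right) + p = 31 + p$)
$B{\left(y,I \right)} = I y$
$B{\left(s{\left(-2,2 \right)},-20 \right)} \left(9 - 16\right) = - 20 \left(31 - 2\right) \left(9 - 16\right) = \left(-20\right) 29 \left(9 - 16\right) = \left(-580\right) \left(-7\right) = 4060$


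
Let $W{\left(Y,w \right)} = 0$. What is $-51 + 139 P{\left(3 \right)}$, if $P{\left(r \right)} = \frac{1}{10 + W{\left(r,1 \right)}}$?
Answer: $- \frac{371}{10} \approx -37.1$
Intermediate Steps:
$P{\left(r \right)} = \frac{1}{10}$ ($P{\left(r \right)} = \frac{1}{10 + 0} = \frac{1}{10}$)
$-51 + 139 P{\left(3 \right)} = -51 + 139 \cdot \frac{1}{10} = -51 + \frac{139}{10} = - \frac{371}{10}$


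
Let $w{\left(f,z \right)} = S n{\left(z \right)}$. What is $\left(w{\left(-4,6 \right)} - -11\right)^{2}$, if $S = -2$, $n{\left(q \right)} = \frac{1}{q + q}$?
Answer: $\frac{4225}{36} \approx 117.36$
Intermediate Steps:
$n{\left(q \right)} = \frac{1}{2 q}$
$w{\left(f,z \right)} = - \frac{1}{z}$ ($w{\left(f,z \right)} = - 2 \frac{1}{2 z} = - \frac{1}{z}$)
$\left(w{\left(-4,6 \right)} - -11\right)^{2} = \left(- \frac{1}{6} - -11\right)^{2} = \left(\left(-1\right) \frac{1}{6} + \left(-4 + 15\right)\right)^{2} = \left(- \frac{1}{6} + 11\right)^{2} = \left(\frac{65}{6}\right)^{2} = \frac{4225}{36}$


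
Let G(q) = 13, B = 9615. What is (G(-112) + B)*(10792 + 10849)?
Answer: 208359548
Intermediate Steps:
(G(-112) + B)*(10792 + 10849) = (13 + 9615)*(10792 + 10849) = 9628*21641 = 208359548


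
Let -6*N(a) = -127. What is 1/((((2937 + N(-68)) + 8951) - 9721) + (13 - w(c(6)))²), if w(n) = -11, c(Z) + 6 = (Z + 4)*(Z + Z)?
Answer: 6/16585 ≈ 0.00036177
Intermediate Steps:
c(Z) = -6 + 2*Z*(4 + Z) (c(Z) = -6 + (Z + 4)*(Z + Z) = -6 + (4 + Z)*(2*Z) = -6 + 2*Z*(4 + Z))
N(a) = 127/6 (N(a) = -⅙*(-127) = 127/6)
1/((((2937 + N(-68)) + 8951) - 9721) + (13 - w(c(6)))²) = 1/((((2937 + 127/6) + 8951) - 9721) + (13 - 1*(-11))²) = 1/(((17749/6 + 8951) - 9721) + (13 + 11)²) = 1/((71455/6 - 9721) + 24²) = 1/(13129/6 + 576) = 1/(16585/6) = 6/16585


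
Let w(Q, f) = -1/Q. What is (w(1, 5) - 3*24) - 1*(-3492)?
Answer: 3419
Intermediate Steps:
(w(1, 5) - 3*24) - 1*(-3492) = (-1/1 - 3*24) - 1*(-3492) = (-1*1 - 72) + 3492 = (-1 - 72) + 3492 = -73 + 3492 = 3419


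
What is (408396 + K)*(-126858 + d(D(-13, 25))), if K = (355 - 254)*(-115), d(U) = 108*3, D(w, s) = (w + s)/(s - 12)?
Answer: -50206287054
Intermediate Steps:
D(w, s) = (s + w)/(-12 + s)
d(U) = 324
K = -11615 (K = 101*(-115) = -11615)
(408396 + K)*(-126858 + d(D(-13, 25))) = (408396 - 11615)*(-126858 + 324) = 396781*(-126534) = -50206287054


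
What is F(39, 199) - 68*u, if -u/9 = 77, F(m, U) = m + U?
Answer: 47362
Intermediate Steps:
F(m, U) = U + m
u = -693 (u = -9*77 = -693)
F(39, 199) - 68*u = (199 + 39) - 68*(-693) = 238 + 47124 = 47362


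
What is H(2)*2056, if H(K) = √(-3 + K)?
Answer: 2056*I ≈ 2056.0*I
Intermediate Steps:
H(2)*2056 = √(-3 + 2)*2056 = √(-1)*2056 = I*2056 = 2056*I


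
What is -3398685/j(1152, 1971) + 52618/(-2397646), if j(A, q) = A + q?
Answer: -1358167970254/1247974743 ≈ -1088.3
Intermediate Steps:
-3398685/j(1152, 1971) + 52618/(-2397646) = -3398685/(1152 + 1971) + 52618/(-2397646) = -3398685/3123 + 52618*(-1/2397646) = -3398685*1/3123 - 26309/1198823 = -1132895/1041 - 26309/1198823 = -1358167970254/1247974743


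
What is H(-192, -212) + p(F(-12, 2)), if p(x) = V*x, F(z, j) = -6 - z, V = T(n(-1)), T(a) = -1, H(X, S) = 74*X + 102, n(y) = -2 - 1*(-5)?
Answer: -14112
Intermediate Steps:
n(y) = 3 (n(y) = -2 + 5 = 3)
H(X, S) = 102 + 74*X
V = -1
p(x) = -x
H(-192, -212) + p(F(-12, 2)) = (102 + 74*(-192)) - (-6 - 1*(-12)) = (102 - 14208) - (-6 + 12) = -14106 - 1*6 = -14106 - 6 = -14112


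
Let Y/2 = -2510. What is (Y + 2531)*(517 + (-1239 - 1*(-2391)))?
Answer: -4154141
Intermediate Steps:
Y = -5020 (Y = 2*(-2510) = -5020)
(Y + 2531)*(517 + (-1239 - 1*(-2391))) = (-5020 + 2531)*(517 + (-1239 - 1*(-2391))) = -2489*(517 + (-1239 + 2391)) = -2489*(517 + 1152) = -2489*1669 = -4154141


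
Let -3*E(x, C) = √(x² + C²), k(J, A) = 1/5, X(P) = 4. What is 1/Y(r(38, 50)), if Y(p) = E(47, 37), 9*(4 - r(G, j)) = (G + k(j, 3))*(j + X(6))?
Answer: -3*√3578/3578 ≈ -0.050153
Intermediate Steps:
k(J, A) = ⅕
r(G, j) = 4 - (4 + j)*(⅕ + G)/9 (r(G, j) = 4 - (G + ⅕)*(j + 4)/9 = 4 - (⅕ + G)*(4 + j)/9 = 4 - (4 + j)*(⅕ + G)/9)
E(x, C) = -√(C² + x²)/3 (E(x, C) = -√(x² + C²)/3 = -√(C² + x²)/3)
Y(p) = -√3578/3 (Y(p) = -√(37² + 47²)/3 = -√(1369 + 2209)/3 = -√3578/3)
1/Y(r(38, 50)) = 1/(-√3578/3) = -3*√3578/3578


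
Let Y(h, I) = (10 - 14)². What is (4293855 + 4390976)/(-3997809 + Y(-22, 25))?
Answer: -8684831/3997793 ≈ -2.1724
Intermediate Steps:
Y(h, I) = 16 (Y(h, I) = (-4)² = 16)
(4293855 + 4390976)/(-3997809 + Y(-22, 25)) = (4293855 + 4390976)/(-3997809 + 16) = 8684831/(-3997793) = 8684831*(-1/3997793) = -8684831/3997793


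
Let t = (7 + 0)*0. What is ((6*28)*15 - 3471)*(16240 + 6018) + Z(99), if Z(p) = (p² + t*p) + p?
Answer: -21157458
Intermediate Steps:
t = 0 (t = 7*0 = 0)
Z(p) = p + p² (Z(p) = (p² + 0*p) + p = (p² + 0) + p = p² + p = p + p²)
((6*28)*15 - 3471)*(16240 + 6018) + Z(99) = ((6*28)*15 - 3471)*(16240 + 6018) + 99*(1 + 99) = (168*15 - 3471)*22258 + 99*100 = (2520 - 3471)*22258 + 9900 = -951*22258 + 9900 = -21167358 + 9900 = -21157458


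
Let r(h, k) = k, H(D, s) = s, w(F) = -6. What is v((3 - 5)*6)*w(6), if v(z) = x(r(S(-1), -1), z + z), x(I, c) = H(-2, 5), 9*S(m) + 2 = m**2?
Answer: -30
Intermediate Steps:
S(m) = -2/9 + m**2/9
x(I, c) = 5
v(z) = 5
v((3 - 5)*6)*w(6) = 5*(-6) = -30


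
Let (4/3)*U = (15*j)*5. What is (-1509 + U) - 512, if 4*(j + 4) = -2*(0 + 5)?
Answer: -19093/8 ≈ -2386.6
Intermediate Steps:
j = -13/2 (j = -4 + (-2*(0 + 5))/4 = -4 + (-2*5)/4 = -4 + (¼)*(-10) = -4 - 5/2 = -13/2 ≈ -6.5000)
U = -2925/8 (U = 3*((15*(-13/2))*5)/4 = 3*(-195/2*5)/4 = (¾)*(-975/2) = -2925/8 ≈ -365.63)
(-1509 + U) - 512 = (-1509 - 2925/8) - 512 = -14997/8 - 512 = -19093/8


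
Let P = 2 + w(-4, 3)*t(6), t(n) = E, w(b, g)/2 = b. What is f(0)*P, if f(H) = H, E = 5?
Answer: 0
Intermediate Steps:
w(b, g) = 2*b
t(n) = 5
P = -38 (P = 2 + (2*(-4))*5 = 2 - 8*5 = 2 - 40 = -38)
f(0)*P = 0*(-38) = 0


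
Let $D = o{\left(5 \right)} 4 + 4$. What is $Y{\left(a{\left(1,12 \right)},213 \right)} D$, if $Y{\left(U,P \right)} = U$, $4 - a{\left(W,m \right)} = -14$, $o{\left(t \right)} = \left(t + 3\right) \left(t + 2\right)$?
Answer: $4104$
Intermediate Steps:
$o{\left(t \right)} = \left(2 + t\right) \left(3 + t\right)$ ($o{\left(t \right)} = \left(3 + t\right) \left(2 + t\right) = \left(2 + t\right) \left(3 + t\right)$)
$a{\left(W,m \right)} = 18$ ($a{\left(W,m \right)} = 4 - -14 = 4 + 14 = 18$)
$D = 228$ ($D = \left(6 + 5^{2} + 5 \cdot 5\right) 4 + 4 = \left(6 + 25 + 25\right) 4 + 4 = 56 \cdot 4 + 4 = 224 + 4 = 228$)
$Y{\left(a{\left(1,12 \right)},213 \right)} D = 18 \cdot 228 = 4104$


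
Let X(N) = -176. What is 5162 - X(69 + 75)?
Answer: 5338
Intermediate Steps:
5162 - X(69 + 75) = 5162 - 1*(-176) = 5162 + 176 = 5338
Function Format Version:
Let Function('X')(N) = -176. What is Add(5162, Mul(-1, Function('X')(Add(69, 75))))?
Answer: 5338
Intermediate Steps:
Add(5162, Mul(-1, Function('X')(Add(69, 75)))) = Add(5162, Mul(-1, -176)) = Add(5162, 176) = 5338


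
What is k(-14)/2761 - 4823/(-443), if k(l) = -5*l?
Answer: 13347313/1223123 ≈ 10.912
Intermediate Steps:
k(-14)/2761 - 4823/(-443) = -5*(-14)/2761 - 4823/(-443) = 70*(1/2761) - 4823*(-1/443) = 70/2761 + 4823/443 = 13347313/1223123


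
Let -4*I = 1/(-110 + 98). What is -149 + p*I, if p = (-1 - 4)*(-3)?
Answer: -2379/16 ≈ -148.69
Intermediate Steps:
p = 15 (p = -5*(-3) = 15)
I = 1/48 (I = -1/(4*(-110 + 98)) = -¼/(-12) = -¼*(-1/12) = 1/48 ≈ 0.020833)
-149 + p*I = -149 + 15*(1/48) = -149 + 5/16 = -2379/16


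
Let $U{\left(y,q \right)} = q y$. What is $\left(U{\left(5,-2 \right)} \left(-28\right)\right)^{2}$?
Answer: $78400$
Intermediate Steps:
$\left(U{\left(5,-2 \right)} \left(-28\right)\right)^{2} = \left(\left(-2\right) 5 \left(-28\right)\right)^{2} = \left(\left(-10\right) \left(-28\right)\right)^{2} = 280^{2} = 78400$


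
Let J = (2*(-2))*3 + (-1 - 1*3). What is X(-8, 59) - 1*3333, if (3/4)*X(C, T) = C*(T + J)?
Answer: -11375/3 ≈ -3791.7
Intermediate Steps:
J = -16 (J = -4*3 + (-1 - 3) = -12 - 4 = -16)
X(C, T) = 4*C*(-16 + T)/3 (X(C, T) = 4*(C*(T - 16))/3 = 4*(C*(-16 + T))/3 = 4*C*(-16 + T)/3)
X(-8, 59) - 1*3333 = (4/3)*(-8)*(-16 + 59) - 1*3333 = (4/3)*(-8)*43 - 3333 = -1376/3 - 3333 = -11375/3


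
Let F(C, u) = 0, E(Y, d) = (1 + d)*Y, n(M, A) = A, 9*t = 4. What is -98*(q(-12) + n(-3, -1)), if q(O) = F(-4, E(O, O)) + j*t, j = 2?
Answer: 98/9 ≈ 10.889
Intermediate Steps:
t = 4/9 (t = (⅑)*4 = 4/9 ≈ 0.44444)
E(Y, d) = Y*(1 + d)
q(O) = 8/9 (q(O) = 0 + 2*(4/9) = 0 + 8/9 = 8/9)
-98*(q(-12) + n(-3, -1)) = -98*(8/9 - 1) = -98*(-⅑) = 98/9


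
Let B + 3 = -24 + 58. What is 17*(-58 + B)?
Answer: -459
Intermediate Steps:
B = 31 (B = -3 + (-24 + 58) = -3 + 34 = 31)
17*(-58 + B) = 17*(-58 + 31) = 17*(-27) = -459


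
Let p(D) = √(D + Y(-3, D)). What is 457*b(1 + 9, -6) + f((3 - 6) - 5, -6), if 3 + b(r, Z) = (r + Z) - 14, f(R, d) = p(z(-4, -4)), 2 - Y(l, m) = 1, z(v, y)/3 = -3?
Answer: -5941 + 2*I*√2 ≈ -5941.0 + 2.8284*I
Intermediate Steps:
z(v, y) = -9 (z(v, y) = 3*(-3) = -9)
Y(l, m) = 1 (Y(l, m) = 2 - 1*1 = 2 - 1 = 1)
p(D) = √(1 + D) (p(D) = √(D + 1) = √(1 + D))
f(R, d) = 2*I*√2 (f(R, d) = √(1 - 9) = √(-8) = 2*I*√2)
b(r, Z) = -17 + Z + r (b(r, Z) = -3 + ((r + Z) - 14) = -3 + ((Z + r) - 14) = -3 + (-14 + Z + r) = -17 + Z + r)
457*b(1 + 9, -6) + f((3 - 6) - 5, -6) = 457*(-17 - 6 + (1 + 9)) + 2*I*√2 = 457*(-17 - 6 + 10) + 2*I*√2 = 457*(-13) + 2*I*√2 = -5941 + 2*I*√2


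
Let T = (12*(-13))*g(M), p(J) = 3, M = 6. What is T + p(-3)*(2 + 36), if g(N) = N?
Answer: -822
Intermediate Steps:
T = -936 (T = (12*(-13))*6 = -156*6 = -936)
T + p(-3)*(2 + 36) = -936 + 3*(2 + 36) = -936 + 3*38 = -936 + 114 = -822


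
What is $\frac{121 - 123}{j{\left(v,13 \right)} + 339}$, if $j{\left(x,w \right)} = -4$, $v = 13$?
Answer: $- \frac{2}{335} \approx -0.0059702$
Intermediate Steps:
$\frac{121 - 123}{j{\left(v,13 \right)} + 339} = \frac{121 - 123}{-4 + 339} = - \frac{2}{335}$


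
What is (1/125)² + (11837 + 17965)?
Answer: 465656251/15625 ≈ 29802.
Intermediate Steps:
(1/125)² + (11837 + 17965) = (1/125)² + 29802 = 1/15625 + 29802 = 465656251/15625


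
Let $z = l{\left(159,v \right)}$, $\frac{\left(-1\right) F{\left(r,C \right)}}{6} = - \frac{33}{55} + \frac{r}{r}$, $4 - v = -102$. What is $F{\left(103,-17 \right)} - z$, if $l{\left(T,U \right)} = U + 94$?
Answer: $- \frac{1012}{5} \approx -202.4$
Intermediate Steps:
$v = 106$ ($v = 4 - -102 = 4 + 102 = 106$)
$l{\left(T,U \right)} = 94 + U$
$F{\left(r,C \right)} = - \frac{12}{5}$ ($F{\left(r,C \right)} = - 6 \left(- \frac{33}{55} + \frac{r}{r}\right) = - 6 \left(\left(-33\right) \frac{1}{55} + 1\right) = - 6 \left(- \frac{3}{5} + 1\right) = \left(-6\right) \frac{2}{5} = - \frac{12}{5}$)
$z = 200$ ($z = 94 + 106 = 200$)
$F{\left(103,-17 \right)} - z = - \frac{12}{5} - 200 = - \frac{1012}{5}$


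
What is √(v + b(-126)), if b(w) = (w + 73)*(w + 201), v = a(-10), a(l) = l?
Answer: I*√3985 ≈ 63.127*I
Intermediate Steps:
v = -10
b(w) = (73 + w)*(201 + w)
√(v + b(-126)) = √(-10 + (14673 + (-126)² + 274*(-126))) = √(-10 + (14673 + 15876 - 34524)) = √(-10 - 3975) = √(-3985) = I*√3985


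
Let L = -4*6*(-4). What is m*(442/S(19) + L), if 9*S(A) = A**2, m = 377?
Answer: 14565018/361 ≈ 40346.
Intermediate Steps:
S(A) = A**2/9
L = 96 (L = -24*(-4) = 96)
m*(442/S(19) + L) = 377*(442/(((1/9)*19**2)) + 96) = 377*(442/(((1/9)*361)) + 96) = 377*(442/(361/9) + 96) = 377*(442*(9/361) + 96) = 377*(3978/361 + 96) = 377*(38634/361) = 14565018/361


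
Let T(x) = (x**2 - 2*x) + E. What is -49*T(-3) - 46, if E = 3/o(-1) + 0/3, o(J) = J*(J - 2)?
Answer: -830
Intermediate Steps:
o(J) = J*(-2 + J)
E = 1 (E = 3/((-(-2 - 1))) + 0/3 = 3/((-1*(-3))) + 0*(1/3) = 3/3 + 0 = 3*(1/3) + 0 = 1 + 0 = 1)
T(x) = 1 + x**2 - 2*x (T(x) = (x**2 - 2*x) + 1 = 1 + x**2 - 2*x)
-49*T(-3) - 46 = -49*(1 + (-3)**2 - 2*(-3)) - 46 = -49*(1 + 9 + 6) - 46 = -49*16 - 46 = -784 - 46 = -830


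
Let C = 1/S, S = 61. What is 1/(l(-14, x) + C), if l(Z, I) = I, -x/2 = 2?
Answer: -61/243 ≈ -0.25103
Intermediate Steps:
x = -4 (x = -2*2 = -4)
C = 1/61 ≈ 0.016393
1/(l(-14, x) + C) = 1/(-4 + 1/61) = 1/(-243/61) = -61/243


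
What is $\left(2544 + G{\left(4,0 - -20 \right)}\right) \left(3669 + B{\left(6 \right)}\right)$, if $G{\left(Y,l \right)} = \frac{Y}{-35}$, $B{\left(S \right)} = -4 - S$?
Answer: $\frac{325782724}{35} \approx 9.3081 \cdot 10^{6}$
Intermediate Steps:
$G{\left(Y,l \right)} = - \frac{Y}{35}$ ($G{\left(Y,l \right)} = Y \left(- \frac{1}{35}\right) = - \frac{Y}{35}$)
$\left(2544 + G{\left(4,0 - -20 \right)}\right) \left(3669 + B{\left(6 \right)}\right) = \left(2544 - \frac{4}{35}\right) \left(3669 - 10\right) = \frac{89036 \left(3669 - 10\right)}{35} = \frac{89036}{35} \cdot 3659 = \frac{325782724}{35}$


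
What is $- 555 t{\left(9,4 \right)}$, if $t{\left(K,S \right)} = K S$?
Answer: $-19980$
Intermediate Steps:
$- 555 t{\left(9,4 \right)} = - 555 \cdot 9 \cdot 4 = \left(-555\right) 36 = -19980$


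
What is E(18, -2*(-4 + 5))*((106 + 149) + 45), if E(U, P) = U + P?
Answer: 4800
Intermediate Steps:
E(U, P) = P + U
E(18, -2*(-4 + 5))*((106 + 149) + 45) = (-2*(-4 + 5) + 18)*((106 + 149) + 45) = (-2*1 + 18)*(255 + 45) = (-2 + 18)*300 = 16*300 = 4800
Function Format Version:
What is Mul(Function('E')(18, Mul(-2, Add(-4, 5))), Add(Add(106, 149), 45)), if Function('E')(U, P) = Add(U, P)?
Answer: 4800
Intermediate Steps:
Function('E')(U, P) = Add(P, U)
Mul(Function('E')(18, Mul(-2, Add(-4, 5))), Add(Add(106, 149), 45)) = Mul(Add(Mul(-2, Add(-4, 5)), 18), Add(Add(106, 149), 45)) = Mul(Add(Mul(-2, 1), 18), Add(255, 45)) = Mul(Add(-2, 18), 300) = Mul(16, 300) = 4800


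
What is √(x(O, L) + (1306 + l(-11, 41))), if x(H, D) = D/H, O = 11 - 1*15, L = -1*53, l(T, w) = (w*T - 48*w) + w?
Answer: 11*I*√35/2 ≈ 32.538*I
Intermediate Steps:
l(T, w) = -47*w + T*w (l(T, w) = (T*w - 48*w) + w = (-48*w + T*w) + w = -47*w + T*w)
L = -53
O = -4 (O = 11 - 15 = -4)
√(x(O, L) + (1306 + l(-11, 41))) = √(-53/(-4) + (1306 + 41*(-47 - 11))) = √(-53*(-¼) + (1306 + 41*(-58))) = √(53/4 + (1306 - 2378)) = √(53/4 - 1072) = √(-4235/4) = 11*I*√35/2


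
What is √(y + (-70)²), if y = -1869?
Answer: √3031 ≈ 55.055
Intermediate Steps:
√(y + (-70)²) = √(-1869 + (-70)²) = √(-1869 + 4900) = √3031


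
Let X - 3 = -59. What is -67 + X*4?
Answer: -291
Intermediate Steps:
X = -56 (X = 3 - 59 = -56)
-67 + X*4 = -67 - 56*4 = -67 - 224 = -291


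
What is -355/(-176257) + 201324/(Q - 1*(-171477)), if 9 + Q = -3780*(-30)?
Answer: 2965491034/4184164923 ≈ 0.70874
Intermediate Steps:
Q = 113391 (Q = -9 - 3780*(-30) = -9 + 113400 = 113391)
-355/(-176257) + 201324/(Q - 1*(-171477)) = -355/(-176257) + 201324/(113391 - 1*(-171477)) = -355*(-1/176257) + 201324/(113391 + 171477) = 355/176257 + 201324/284868 = 355/176257 + 201324*(1/284868) = 355/176257 + 16777/23739 = 2965491034/4184164923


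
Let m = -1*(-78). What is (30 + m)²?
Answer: 11664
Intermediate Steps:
m = 78
(30 + m)² = (30 + 78)² = 108² = 11664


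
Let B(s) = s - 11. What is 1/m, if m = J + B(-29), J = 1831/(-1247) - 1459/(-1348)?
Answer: -1680956/67887055 ≈ -0.024761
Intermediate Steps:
J = -648815/1680956 (J = 1831*(-1/1247) - 1459*(-1/1348) = -1831/1247 + 1459/1348 = -648815/1680956 ≈ -0.38598)
B(s) = -11 + s
m = -67887055/1680956 (m = -648815/1680956 + (-11 - 29) = -648815/1680956 - 40 = -67887055/1680956 ≈ -40.386)
1/m = 1/(-67887055/1680956) = -1680956/67887055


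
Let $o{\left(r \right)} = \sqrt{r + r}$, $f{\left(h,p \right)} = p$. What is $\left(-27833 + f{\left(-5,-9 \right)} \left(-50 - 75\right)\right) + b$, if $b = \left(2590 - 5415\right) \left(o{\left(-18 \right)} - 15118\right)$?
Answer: $42681642 - 16950 i \approx 4.2682 \cdot 10^{7} - 16950.0 i$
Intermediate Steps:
$o{\left(r \right)} = \sqrt{2} \sqrt{r}$ ($o{\left(r \right)} = \sqrt{2 r} = \sqrt{2} \sqrt{r}$)
$b = 42708350 - 16950 i$ ($b = \left(2590 - 5415\right) \left(\sqrt{2} \sqrt{-18} - 15118\right) = - 2825 \left(\sqrt{2} \cdot 3 i \sqrt{2} - 15118\right) = - 2825 \left(6 i - 15118\right) = - 2825 \left(-15118 + 6 i\right) = 42708350 - 16950 i \approx 4.2708 \cdot 10^{7} - 16950.0 i$)
$\left(-27833 + f{\left(-5,-9 \right)} \left(-50 - 75\right)\right) + b = \left(-27833 - 9 \left(-50 - 75\right)\right) + \left(42708350 - 16950 i\right) = \left(-27833 - -1125\right) + \left(42708350 - 16950 i\right) = \left(-27833 + 1125\right) + \left(42708350 - 16950 i\right) = -26708 + \left(42708350 - 16950 i\right) = 42681642 - 16950 i$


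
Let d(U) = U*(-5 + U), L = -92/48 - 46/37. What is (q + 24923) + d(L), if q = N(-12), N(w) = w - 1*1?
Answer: 4915740829/197136 ≈ 24936.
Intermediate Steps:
N(w) = -1 + w (N(w) = w - 1 = -1 + w)
q = -13 (q = -1 - 12 = -13)
L = -1403/444 (L = -92*1/48 - 46*1/37 = -23/12 - 46/37 = -1403/444 ≈ -3.1599)
(q + 24923) + d(L) = (-13 + 24923) - 1403*(-5 - 1403/444)/444 = 24910 - 1403/444*(-3623/444) = 24910 + 5083069/197136 = 4915740829/197136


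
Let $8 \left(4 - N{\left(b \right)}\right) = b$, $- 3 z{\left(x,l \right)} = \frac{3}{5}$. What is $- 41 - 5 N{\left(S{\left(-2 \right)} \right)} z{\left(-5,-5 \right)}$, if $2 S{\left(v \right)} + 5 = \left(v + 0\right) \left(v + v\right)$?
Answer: $- \frac{2501}{16} \approx -156.31$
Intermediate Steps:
$S{\left(v \right)} = - \frac{5}{2} + v^{2}$ ($S{\left(v \right)} = - \frac{5}{2} + \frac{\left(v + 0\right) \left(v + v\right)}{2} = - \frac{5}{2} + \frac{v 2 v}{2} = - \frac{5}{2} + \frac{2 v^{2}}{2} = - \frac{5}{2} + v^{2}$)
$z{\left(x,l \right)} = - \frac{1}{5}$ ($z{\left(x,l \right)} = - \frac{3 \cdot \frac{1}{5}}{3} = \left(- \frac{1}{3}\right) \frac{3}{5} = - \frac{1}{5}$)
$N{\left(b \right)} = 4 - \frac{b}{8}$
$- 41 - 5 N{\left(S{\left(-2 \right)} \right)} z{\left(-5,-5 \right)} = - 41 - 5 \left(4 - \frac{- \frac{5}{2} + \left(-2\right)^{2}}{8}\right) \left(- \frac{1}{5}\right) = - 41 - 5 \left(4 - \frac{- \frac{5}{2} + 4}{8}\right) \left(- \frac{1}{5}\right) = - 41 - 5 \left(4 - \frac{3}{16}\right) \left(- \frac{1}{5}\right) = - 41 \left(-5\right) \frac{61}{16} \left(- \frac{1}{5}\right) = - 41 \left(\left(- \frac{305}{16}\right) \left(- \frac{1}{5}\right)\right) = \left(-41\right) \frac{61}{16} = - \frac{2501}{16}$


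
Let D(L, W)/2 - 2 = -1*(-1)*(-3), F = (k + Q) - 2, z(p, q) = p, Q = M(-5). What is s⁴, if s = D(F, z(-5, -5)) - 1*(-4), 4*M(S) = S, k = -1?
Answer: 16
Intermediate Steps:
M(S) = S/4
Q = -5/4 (Q = (¼)*(-5) = -5/4 ≈ -1.2500)
F = -17/4 (F = (-1 - 5/4) - 2 = -9/4 - 2 = -17/4 ≈ -4.2500)
D(L, W) = -2 (D(L, W) = 4 + 2*(-1*(-1)*(-3)) = 4 + 2*(1*(-3)) = 4 + 2*(-3) = 4 - 6 = -2)
s = 2 (s = -2 - 1*(-4) = -2 + 4 = 2)
s⁴ = 2⁴ = 16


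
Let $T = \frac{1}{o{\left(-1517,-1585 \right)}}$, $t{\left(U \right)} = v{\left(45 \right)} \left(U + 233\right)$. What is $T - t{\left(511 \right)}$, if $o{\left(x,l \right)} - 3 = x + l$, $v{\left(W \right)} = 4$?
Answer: $- \frac{9222625}{3099} \approx -2976.0$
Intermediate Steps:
$t{\left(U \right)} = 932 + 4 U$ ($t{\left(U \right)} = 4 \left(U + 233\right) = 4 \left(233 + U\right) = 932 + 4 U$)
$o{\left(x,l \right)} = 3 + l + x$ ($o{\left(x,l \right)} = 3 + \left(x + l\right) = 3 + \left(l + x\right) = 3 + l + x$)
$T = - \frac{1}{3099}$ ($T = \frac{1}{3 - 1585 - 1517} = \frac{1}{-3099} = - \frac{1}{3099} \approx -0.00032268$)
$T - t{\left(511 \right)} = - \frac{1}{3099} - \left(932 + 4 \cdot 511\right) = - \frac{1}{3099} - \left(932 + 2044\right) = - \frac{1}{3099} - 2976 = - \frac{9222625}{3099}$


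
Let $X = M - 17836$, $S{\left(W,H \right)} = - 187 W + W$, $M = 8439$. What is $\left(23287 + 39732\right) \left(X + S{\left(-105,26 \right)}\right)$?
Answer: $638571527$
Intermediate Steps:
$S{\left(W,H \right)} = - 186 W$
$X = -9397$ ($X = 8439 - 17836 = -9397$)
$\left(23287 + 39732\right) \left(X + S{\left(-105,26 \right)}\right) = \left(23287 + 39732\right) \left(-9397 - -19530\right) = 63019 \left(-9397 + 19530\right) = 63019 \cdot 10133 = 638571527$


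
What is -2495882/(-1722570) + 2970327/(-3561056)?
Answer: 99246826079/161425479840 ≈ 0.61481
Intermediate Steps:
-2495882/(-1722570) + 2970327/(-3561056) = -2495882*(-1/1722570) + 2970327*(-1/3561056) = 1247941/861285 - 156333/187424 = 99246826079/161425479840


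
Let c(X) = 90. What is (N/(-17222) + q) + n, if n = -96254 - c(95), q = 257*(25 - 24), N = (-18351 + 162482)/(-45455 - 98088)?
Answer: -237536436758371/2472097546 ≈ -96087.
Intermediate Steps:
N = -144131/143543 (N = 144131/(-143543) = 144131*(-1/143543) = -144131/143543 ≈ -1.0041)
q = 257 (q = 257*1 = 257)
n = -96344 (n = -96254 - 1*90 = -96254 - 90 = -96344)
(N/(-17222) + q) + n = (-144131/143543/(-17222) + 257) - 96344 = (-144131/143543*(-1/17222) + 257) - 96344 = (144131/2472097546 + 257) - 96344 = 635329213453/2472097546 - 96344 = -237536436758371/2472097546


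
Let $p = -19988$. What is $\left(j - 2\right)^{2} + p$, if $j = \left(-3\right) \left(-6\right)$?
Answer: $-19732$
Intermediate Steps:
$j = 18$
$\left(j - 2\right)^{2} + p = \left(18 - 2\right)^{2} - 19988 = 16^{2} - 19988 = 256 - 19988 = -19732$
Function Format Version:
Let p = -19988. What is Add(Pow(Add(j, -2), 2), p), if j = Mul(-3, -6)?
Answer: -19732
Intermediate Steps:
j = 18
Add(Pow(Add(j, -2), 2), p) = Add(Pow(Add(18, -2), 2), -19988) = Add(Pow(16, 2), -19988) = Add(256, -19988) = -19732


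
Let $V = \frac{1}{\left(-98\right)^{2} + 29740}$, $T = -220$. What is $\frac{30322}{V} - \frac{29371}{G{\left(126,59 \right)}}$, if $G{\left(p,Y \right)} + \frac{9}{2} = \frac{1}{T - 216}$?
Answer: $\frac{2341849757340}{1963} \approx 1.193 \cdot 10^{9}$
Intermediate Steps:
$G{\left(p,Y \right)} = - \frac{1963}{436}$ ($G{\left(p,Y \right)} = - \frac{9}{2} + \frac{1}{-220 - 216} = - \frac{9}{2} + \frac{1}{-436} = - \frac{9}{2} - \frac{1}{436} = - \frac{1963}{436}$)
$V = \frac{1}{39344}$ ($V = \frac{1}{9604 + 29740} = \frac{1}{39344} \approx 2.5417 \cdot 10^{-5}$)
$\frac{30322}{V} - \frac{29371}{G{\left(126,59 \right)}} = 30322 \frac{1}{\frac{1}{39344}} - \frac{29371}{- \frac{1963}{436}} = 30322 \cdot 39344 - - \frac{12805756}{1963} = 1192988768 + \frac{12805756}{1963} = \frac{2341849757340}{1963}$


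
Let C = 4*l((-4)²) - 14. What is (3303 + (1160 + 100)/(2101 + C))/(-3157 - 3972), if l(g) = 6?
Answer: -6973893/15049319 ≈ -0.46340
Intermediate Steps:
C = 10 (C = 4*6 - 14 = 24 - 14 = 10)
(3303 + (1160 + 100)/(2101 + C))/(-3157 - 3972) = (3303 + (1160 + 100)/(2101 + 10))/(-3157 - 3972) = (3303 + 1260/2111)/(-7129) = (3303 + 1260*(1/2111))*(-1/7129) = (3303 + 1260/2111)*(-1/7129) = (6973893/2111)*(-1/7129) = -6973893/15049319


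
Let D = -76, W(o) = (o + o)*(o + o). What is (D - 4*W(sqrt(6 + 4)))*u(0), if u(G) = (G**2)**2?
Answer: 0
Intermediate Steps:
W(o) = 4*o**2 (W(o) = (2*o)*(2*o) = 4*o**2)
u(G) = G**4
(D - 4*W(sqrt(6 + 4)))*u(0) = (-76 - 16*(sqrt(6 + 4))**2)*0**4 = (-76 - 16*(sqrt(10))**2)*0 = (-76 - 16*10)*0 = (-76 - 4*40)*0 = (-76 - 160)*0 = -236*0 = 0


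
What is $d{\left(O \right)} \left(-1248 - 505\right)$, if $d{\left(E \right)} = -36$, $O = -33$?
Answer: $63108$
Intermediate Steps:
$d{\left(O \right)} \left(-1248 - 505\right) = - 36 \left(-1248 - 505\right) = \left(-36\right) \left(-1753\right) = 63108$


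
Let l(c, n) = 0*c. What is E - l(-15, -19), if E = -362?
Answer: -362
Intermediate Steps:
l(c, n) = 0
E - l(-15, -19) = -362 - 1*0 = -362 + 0 = -362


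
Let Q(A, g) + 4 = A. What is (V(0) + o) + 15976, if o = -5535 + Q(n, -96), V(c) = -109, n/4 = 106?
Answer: 10752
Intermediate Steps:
n = 424 (n = 4*106 = 424)
Q(A, g) = -4 + A
o = -5115 (o = -5535 + (-4 + 424) = -5535 + 420 = -5115)
(V(0) + o) + 15976 = (-109 - 5115) + 15976 = -5224 + 15976 = 10752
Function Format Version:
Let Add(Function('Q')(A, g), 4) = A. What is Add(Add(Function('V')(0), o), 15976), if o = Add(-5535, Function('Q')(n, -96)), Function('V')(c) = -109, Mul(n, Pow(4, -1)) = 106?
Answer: 10752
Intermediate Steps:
n = 424 (n = Mul(4, 106) = 424)
Function('Q')(A, g) = Add(-4, A)
o = -5115 (o = Add(-5535, Add(-4, 424)) = Add(-5535, 420) = -5115)
Add(Add(Function('V')(0), o), 15976) = Add(Add(-109, -5115), 15976) = Add(-5224, 15976) = 10752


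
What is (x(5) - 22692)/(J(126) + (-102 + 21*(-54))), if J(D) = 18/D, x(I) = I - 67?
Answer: 159278/8651 ≈ 18.411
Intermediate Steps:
x(I) = -67 + I
(x(5) - 22692)/(J(126) + (-102 + 21*(-54))) = ((-67 + 5) - 22692)/(18/126 + (-102 + 21*(-54))) = (-62 - 22692)/(18*(1/126) + (-102 - 1134)) = -22754/(1/7 - 1236) = -22754/(-8651/7) = -22754*(-7/8651) = 159278/8651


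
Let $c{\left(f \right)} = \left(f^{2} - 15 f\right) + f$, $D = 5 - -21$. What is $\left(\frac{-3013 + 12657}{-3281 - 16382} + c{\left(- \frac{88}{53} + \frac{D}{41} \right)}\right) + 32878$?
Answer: $\frac{1087226557790}{33053503} \approx 32893.0$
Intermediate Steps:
$D = 26$ ($D = 5 + 21 = 26$)
$c{\left(f \right)} = f^{2} - 14 f$
$\left(\frac{-3013 + 12657}{-3281 - 16382} + c{\left(- \frac{88}{53} + \frac{D}{41} \right)}\right) + 32878 = \left(\frac{-3013 + 12657}{-3281 - 16382} + \left(- \frac{88}{53} + \frac{26}{41}\right) \left(-14 + \left(- \frac{88}{53} + \frac{26}{41}\right)\right)\right) + 32878 = \left(\frac{9644}{-19663} + \left(\left(-88\right) \frac{1}{53} + 26 \cdot \frac{1}{41}\right) \left(-14 + \left(\left(-88\right) \frac{1}{53} + 26 \cdot \frac{1}{41}\right)\right)\right) + 32878 = \left(9644 \left(- \frac{1}{19663}\right) + \left(- \frac{88}{53} + \frac{26}{41}\right) \left(-14 + \left(- \frac{88}{53} + \frac{26}{41}\right)\right)\right) + 32878 = \left(- \frac{9644}{19663} - \frac{2230 \left(-14 - \frac{2230}{2173}\right)}{2173}\right) + 32878 = \left(- \frac{9644}{19663} - - \frac{72813960}{4721929}\right) + 32878 = \left(- \frac{9644}{19663} + \frac{72813960}{4721929}\right) + 32878 = \frac{493486156}{33053503} + 32878 = \frac{1087226557790}{33053503}$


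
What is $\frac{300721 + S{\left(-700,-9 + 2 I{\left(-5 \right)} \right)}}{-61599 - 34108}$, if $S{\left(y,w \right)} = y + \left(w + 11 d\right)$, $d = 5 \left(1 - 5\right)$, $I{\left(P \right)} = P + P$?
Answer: $- \frac{299772}{95707} \approx -3.1322$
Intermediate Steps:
$I{\left(P \right)} = 2 P$
$d = -20$ ($d = 5 \left(-4\right) = -20$)
$S{\left(y,w \right)} = -220 + w + y$ ($S{\left(y,w \right)} = y + \left(w + 11 \left(-20\right)\right) = y + \left(w - 220\right) = y + \left(-220 + w\right) = -220 + w + y$)
$\frac{300721 + S{\left(-700,-9 + 2 I{\left(-5 \right)} \right)}}{-61599 - 34108} = \frac{300721 - \left(929 - 4 \left(-5\right)\right)}{-61599 - 34108} = \frac{300721 - 949}{-95707} = \left(300721 - 949\right) \left(- \frac{1}{95707}\right) = 299772 \left(- \frac{1}{95707}\right) = - \frac{299772}{95707}$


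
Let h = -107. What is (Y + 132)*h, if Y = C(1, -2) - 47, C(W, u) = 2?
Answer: -9309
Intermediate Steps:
Y = -45 (Y = 2 - 47 = -45)
(Y + 132)*h = (-45 + 132)*(-107) = 87*(-107) = -9309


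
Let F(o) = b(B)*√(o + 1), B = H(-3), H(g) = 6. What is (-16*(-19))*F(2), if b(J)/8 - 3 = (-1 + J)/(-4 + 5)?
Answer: 19456*√3 ≈ 33699.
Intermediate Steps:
B = 6
b(J) = 16 + 8*J (b(J) = 24 + 8*((-1 + J)/(-4 + 5)) = 24 + 8*((-1 + J)/1) = 24 + 8*((-1 + J)*1) = 24 + 8*(-1 + J) = 24 + (-8 + 8*J) = 16 + 8*J)
F(o) = 64*√(1 + o) (F(o) = (16 + 8*6)*√(o + 1) = (16 + 48)*√(1 + o) = 64*√(1 + o))
(-16*(-19))*F(2) = (-16*(-19))*(64*√(1 + 2)) = 304*(64*√3) = 19456*√3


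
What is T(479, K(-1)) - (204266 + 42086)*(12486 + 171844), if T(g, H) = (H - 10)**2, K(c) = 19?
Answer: -45410064079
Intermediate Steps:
T(g, H) = (-10 + H)**2
T(479, K(-1)) - (204266 + 42086)*(12486 + 171844) = (-10 + 19)**2 - (204266 + 42086)*(12486 + 171844) = 9**2 - 246352*184330 = 81 - 1*45410064160 = 81 - 45410064160 = -45410064079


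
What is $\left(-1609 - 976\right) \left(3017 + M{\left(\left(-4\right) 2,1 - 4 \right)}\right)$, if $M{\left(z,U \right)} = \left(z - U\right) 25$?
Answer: $-7475820$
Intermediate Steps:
$M{\left(z,U \right)} = - 25 U + 25 z$
$\left(-1609 - 976\right) \left(3017 + M{\left(\left(-4\right) 2,1 - 4 \right)}\right) = \left(-1609 - 976\right) \left(3017 - \left(25 \left(1 - 4\right) - \left(-100\right) 2\right)\right) = - 2585 \left(3017 + \left(\left(-25\right) \left(-3\right) + 25 \left(-8\right)\right)\right) = - 2585 \left(3017 + \left(75 - 200\right)\right) = - 2585 \left(3017 - 125\right) = \left(-2585\right) 2892 = -7475820$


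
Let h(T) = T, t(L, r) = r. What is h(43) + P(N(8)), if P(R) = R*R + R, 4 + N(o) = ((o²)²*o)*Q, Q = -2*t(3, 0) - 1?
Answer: 1073971255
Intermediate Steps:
Q = -1 (Q = -2*0 - 1 = 0 - 1 = -1)
N(o) = -4 - o⁵ (N(o) = -4 + ((o²)²*o)*(-1) = -4 + (o⁴*o)*(-1) = -4 + o⁵*(-1) = -4 - o⁵)
P(R) = R + R² (P(R) = R² + R = R + R²)
h(43) + P(N(8)) = 43 + (-4 - 1*8⁵)*(1 + (-4 - 1*8⁵)) = 43 + (-4 - 1*32768)*(1 + (-4 - 1*32768)) = 43 + (-4 - 32768)*(1 + (-4 - 32768)) = 43 - 32772*(1 - 32772) = 43 - 32772*(-32771) = 43 + 1073971212 = 1073971255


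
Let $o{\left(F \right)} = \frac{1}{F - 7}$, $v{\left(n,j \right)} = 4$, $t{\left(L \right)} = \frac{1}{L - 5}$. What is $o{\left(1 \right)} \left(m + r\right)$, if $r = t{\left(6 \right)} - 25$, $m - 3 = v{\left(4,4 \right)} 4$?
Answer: $\frac{5}{6} \approx 0.83333$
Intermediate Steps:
$t{\left(L \right)} = \frac{1}{-5 + L}$
$o{\left(F \right)} = \frac{1}{-7 + F}$
$m = 19$ ($m = 3 + 4 \cdot 4 = 3 + 16 = 19$)
$r = -24$ ($r = \frac{1}{-5 + 6} - 25 = 1^{-1} - 25 = 1 - 25 = -24$)
$o{\left(1 \right)} \left(m + r\right) = \frac{19 - 24}{-7 + 1} = \frac{1}{-6} \left(-5\right) = \left(- \frac{1}{6}\right) \left(-5\right) = \frac{5}{6}$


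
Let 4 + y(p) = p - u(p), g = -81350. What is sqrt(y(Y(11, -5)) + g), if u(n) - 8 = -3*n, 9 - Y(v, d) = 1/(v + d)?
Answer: 2*I*sqrt(182985)/3 ≈ 285.18*I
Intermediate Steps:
Y(v, d) = 9 - 1/(d + v) (Y(v, d) = 9 - 1/(v + d) = 9 - 1/(d + v))
u(n) = 8 - 3*n
y(p) = -12 + 4*p (y(p) = -4 + (p - (8 - 3*p)) = -4 + (p + (-8 + 3*p)) = -4 + (-8 + 4*p) = -12 + 4*p)
sqrt(y(Y(11, -5)) + g) = sqrt((-12 + 4*((-1 + 9*(-5) + 9*11)/(-5 + 11))) - 81350) = sqrt((-12 + 4*((-1 - 45 + 99)/6)) - 81350) = sqrt((-12 + 4*((1/6)*53)) - 81350) = sqrt((-12 + 4*(53/6)) - 81350) = sqrt((-12 + 106/3) - 81350) = sqrt(70/3 - 81350) = sqrt(-243980/3) = 2*I*sqrt(182985)/3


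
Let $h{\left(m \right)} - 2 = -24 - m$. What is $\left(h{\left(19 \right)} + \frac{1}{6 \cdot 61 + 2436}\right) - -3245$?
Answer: $\frac{8977609}{2802} \approx 3204.0$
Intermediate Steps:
$h{\left(m \right)} = -22 - m$ ($h{\left(m \right)} = 2 - \left(24 + m\right) = -22 - m$)
$\left(h{\left(19 \right)} + \frac{1}{6 \cdot 61 + 2436}\right) - -3245 = \left(\left(-22 - 19\right) + \frac{1}{6 \cdot 61 + 2436}\right) - -3245 = \left(\left(-22 - 19\right) + \frac{1}{366 + 2436}\right) + 3245 = \left(-41 + \frac{1}{2802}\right) + 3245 = - \frac{114881}{2802} + 3245 = \frac{8977609}{2802}$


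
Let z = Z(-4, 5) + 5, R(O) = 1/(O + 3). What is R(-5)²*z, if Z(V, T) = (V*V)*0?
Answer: 5/4 ≈ 1.2500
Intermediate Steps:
R(O) = 1/(3 + O)
Z(V, T) = 0 (Z(V, T) = V²*0 = 0)
z = 5 (z = 0 + 5 = 5)
R(-5)²*z = (1/(3 - 5))²*5 = (1/(-2))²*5 = (-½)²*5 = (¼)*5 = 5/4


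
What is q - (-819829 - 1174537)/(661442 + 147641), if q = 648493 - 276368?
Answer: 27371091431/73553 ≈ 3.7213e+5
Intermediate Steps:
q = 372125
q - (-819829 - 1174537)/(661442 + 147641) = 372125 - (-819829 - 1174537)/(661442 + 147641) = 372125 - (-1994366)/809083 = 372125 - 1*(-181306/73553) = 372125 + 181306/73553 = 27371091431/73553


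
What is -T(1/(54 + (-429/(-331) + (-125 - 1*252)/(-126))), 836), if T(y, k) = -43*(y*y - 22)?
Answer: -5590398132550102/5909590831225 ≈ -945.99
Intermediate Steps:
T(y, k) = 946 - 43*y² (T(y, k) = -43*(y² - 22) = -43*(-22 + y²) = 946 - 43*y²)
-T(1/(54 + (-429/(-331) + (-125 - 1*252)/(-126))), 836) = -(946 - 43/(54 + (-429/(-331) + (-125 - 1*252)/(-126)))²) = -(946 - 43/(54 + (-429*(-1/331) + (-125 - 252)*(-1/126)))²) = -(946 - 43/(54 + (429/331 - 377*(-1/126)))²) = -(946 - 43/(54 + (429/331 + 377/126))²) = -(946 - 43/(54 + 178841/41706)²) = -(946 - 43*(1/(2430965/41706))²) = -(946 - 43*(41706/2430965)²) = -(946 - 43*1739390436/5909590831225) = -(946 - 74793788748/5909590831225) = -1*5590398132550102/5909590831225 = -5590398132550102/5909590831225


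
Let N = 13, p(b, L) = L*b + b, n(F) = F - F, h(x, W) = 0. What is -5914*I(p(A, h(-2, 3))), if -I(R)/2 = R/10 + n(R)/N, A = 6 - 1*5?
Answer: 5914/5 ≈ 1182.8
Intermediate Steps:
A = 1 (A = 6 - 5 = 1)
n(F) = 0
p(b, L) = b + L*b
I(R) = -R/5 (I(R) = -2*(R/10 + 0/13) = -2*(R*(1/10) + 0*(1/13)) = -2*(R/10 + 0) = -R/5)
-5914*I(p(A, h(-2, 3))) = -(-5914)*1*(1 + 0)/5 = -(-5914)*1*1/5 = -(-5914)/5 = -5914*(-1/5) = 5914/5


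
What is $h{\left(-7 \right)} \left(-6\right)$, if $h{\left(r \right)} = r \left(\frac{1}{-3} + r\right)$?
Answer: $-308$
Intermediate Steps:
$h{\left(r \right)} = r \left(- \frac{1}{3} + r\right)$
$h{\left(-7 \right)} \left(-6\right) = - 7 \left(- \frac{1}{3} - 7\right) \left(-6\right) = \left(-7\right) \left(- \frac{22}{3}\right) \left(-6\right) = \frac{154}{3} \left(-6\right) = -308$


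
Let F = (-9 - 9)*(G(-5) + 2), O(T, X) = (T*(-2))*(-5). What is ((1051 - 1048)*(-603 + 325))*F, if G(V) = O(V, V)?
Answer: -720576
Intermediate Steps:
O(T, X) = 10*T (O(T, X) = -2*T*(-5) = 10*T)
G(V) = 10*V
F = 864 (F = (-9 - 9)*(10*(-5) + 2) = -18*(-50 + 2) = -18*(-48) = 864)
((1051 - 1048)*(-603 + 325))*F = ((1051 - 1048)*(-603 + 325))*864 = (3*(-278))*864 = -834*864 = -720576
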